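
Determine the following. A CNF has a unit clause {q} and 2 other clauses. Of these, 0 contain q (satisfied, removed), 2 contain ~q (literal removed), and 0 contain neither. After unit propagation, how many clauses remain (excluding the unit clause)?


Satisfied (removed): 0
Shortened (remain): 2
Unchanged (remain): 0
Remaining = 2 + 0 = 2

2


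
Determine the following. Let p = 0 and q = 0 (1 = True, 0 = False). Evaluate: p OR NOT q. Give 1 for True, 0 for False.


p = 0, q = 0
Operation: p OR NOT q
Evaluate: 0 OR NOT 0 = 1

1


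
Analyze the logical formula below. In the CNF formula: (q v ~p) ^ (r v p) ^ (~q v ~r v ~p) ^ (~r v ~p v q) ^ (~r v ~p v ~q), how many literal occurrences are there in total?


Counting literals in each clause:
Clause 1: 2 literal(s)
Clause 2: 2 literal(s)
Clause 3: 3 literal(s)
Clause 4: 3 literal(s)
Clause 5: 3 literal(s)
Total = 13

13


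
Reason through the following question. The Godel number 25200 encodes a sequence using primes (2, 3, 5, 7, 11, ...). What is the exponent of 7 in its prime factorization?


Factorize 25200 by dividing by 7 repeatedly.
Division steps: 7 divides 25200 exactly 1 time(s).
Exponent of 7 = 1

1


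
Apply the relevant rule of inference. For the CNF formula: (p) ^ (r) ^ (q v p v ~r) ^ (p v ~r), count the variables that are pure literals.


Check each variable for pure literal status:
p: pure positive
q: pure positive
r: mixed (not pure)
Pure literal count = 2

2


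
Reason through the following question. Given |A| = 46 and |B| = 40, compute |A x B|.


The Cartesian product A x B contains all ordered pairs (a, b).
|A x B| = |A| * |B| = 46 * 40 = 1840

1840


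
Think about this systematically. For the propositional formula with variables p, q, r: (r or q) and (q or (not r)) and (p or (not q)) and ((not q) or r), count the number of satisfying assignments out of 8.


Evaluate all 8 assignments for p, q, r:
p=0, q=0, r=0: 0
p=0, q=0, r=1: 0
p=0, q=1, r=0: 0
p=0, q=1, r=1: 0
p=1, q=0, r=0: 0
p=1, q=0, r=1: 0
p=1, q=1, r=0: 0
p=1, q=1, r=1: 1
Satisfying count = 1

1


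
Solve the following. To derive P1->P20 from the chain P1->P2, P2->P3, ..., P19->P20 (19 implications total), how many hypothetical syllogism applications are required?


With 19 implications in a chain connecting 20 propositions:
P1->P2, P2->P3, ..., P19->P20
Steps needed = (number of implications) - 1 = 19 - 1 = 18

18


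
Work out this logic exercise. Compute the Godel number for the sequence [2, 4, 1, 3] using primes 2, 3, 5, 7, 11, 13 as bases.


Encode each element as an exponent of the corresponding prime:
  2^2 = 4
  3^4 = 81
  5^1 = 5
  7^3 = 343
Product = 4 * 81 * 5 * 343 = 555660

555660


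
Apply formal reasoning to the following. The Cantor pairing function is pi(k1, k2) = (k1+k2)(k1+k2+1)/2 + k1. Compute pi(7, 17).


k1 + k2 = 24
(k1+k2)(k1+k2+1)/2 = 24 * 25 / 2 = 300
pi = 300 + 7 = 307

307


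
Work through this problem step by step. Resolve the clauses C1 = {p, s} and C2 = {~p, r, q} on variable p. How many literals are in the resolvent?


Remove p from C1 and ~p from C2.
C1 remainder: {s}
C2 remainder: {r, q}
Union (resolvent): {q, r, s}
Resolvent has 3 literal(s).

3


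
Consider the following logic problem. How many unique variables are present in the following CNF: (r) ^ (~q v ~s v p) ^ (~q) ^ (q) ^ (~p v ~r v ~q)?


Identify each variable that appears in the formula.
Variables found: p, q, r, s
Count = 4

4


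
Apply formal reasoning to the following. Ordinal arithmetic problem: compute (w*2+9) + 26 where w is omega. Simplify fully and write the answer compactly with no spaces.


Compute (w*2+9) + 26.
Ordinal + is associative but NOT commutative; for finite n>0, n + w = w but w + n stays w+n.
By associativity: (w*2+9) + 26 = w*2 + (9+26) = w*2+35.
Result = w*2+35

w*2+35


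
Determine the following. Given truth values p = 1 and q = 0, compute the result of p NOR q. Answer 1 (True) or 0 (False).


p = 1, q = 0
Operation: p NOR q
Evaluate: 1 NOR 0 = 0

0


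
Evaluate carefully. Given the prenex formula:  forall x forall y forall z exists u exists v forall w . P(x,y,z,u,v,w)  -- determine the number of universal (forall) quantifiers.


Quantifier prefix: forall x forall y forall z exists u exists v forall w
Mark each quantifier type:
  U U U E E U
Universal count = 4, Existential count = 2
Asked for universal (forall) quantifiers: 4

4


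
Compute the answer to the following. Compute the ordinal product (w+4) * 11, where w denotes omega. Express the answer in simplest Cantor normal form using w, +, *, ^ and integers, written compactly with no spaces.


Compute (w+4) * 11.
Ordinal * is associative and left-distributive over +, but NOT commutative; for finite n>1, n*w = w but w*n stays w*n.
(w+4) * 11 = (w+4) repeated 11 times. Each intermediate +4 is absorbed by the following w; only the last survives: w*11+4.
Result = w*11+4

w*11+4


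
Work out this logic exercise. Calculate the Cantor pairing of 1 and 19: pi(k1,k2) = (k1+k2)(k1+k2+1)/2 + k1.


k1 + k2 = 20
(k1+k2)(k1+k2+1)/2 = 20 * 21 / 2 = 210
pi = 210 + 1 = 211

211


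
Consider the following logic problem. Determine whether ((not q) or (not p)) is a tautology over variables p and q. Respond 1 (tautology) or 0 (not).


Check all 4 assignments:
p=0, q=0: 1
p=0, q=1: 1
p=1, q=0: 1
p=1, q=1: 0
Satisfying count = 3/4.
Tautology iff count = 4: no.

0


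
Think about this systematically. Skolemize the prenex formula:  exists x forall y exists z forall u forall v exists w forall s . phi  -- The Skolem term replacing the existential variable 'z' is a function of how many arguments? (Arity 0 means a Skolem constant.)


Quantifier prefix: exists x forall y exists z forall u forall v exists w forall s
'z' is existentially quantified at position 3.
Universal variables preceding it: y
Skolem function arity = 1

1


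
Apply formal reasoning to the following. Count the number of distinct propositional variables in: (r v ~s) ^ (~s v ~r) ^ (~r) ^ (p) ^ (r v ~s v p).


Identify each variable that appears in the formula.
Variables found: p, r, s
Count = 3

3


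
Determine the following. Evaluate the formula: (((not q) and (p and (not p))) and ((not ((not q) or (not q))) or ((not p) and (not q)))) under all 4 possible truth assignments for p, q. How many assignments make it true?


Check all 4 assignments:
p=0, q=0: 0
p=0, q=1: 0
p=1, q=0: 0
p=1, q=1: 0
Count of True = 0

0


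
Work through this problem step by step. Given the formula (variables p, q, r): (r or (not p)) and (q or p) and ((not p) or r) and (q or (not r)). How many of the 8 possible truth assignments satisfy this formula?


Evaluate all 8 assignments for p, q, r:
p=0, q=0, r=0: 0
p=0, q=0, r=1: 0
p=0, q=1, r=0: 1
p=0, q=1, r=1: 1
p=1, q=0, r=0: 0
p=1, q=0, r=1: 0
p=1, q=1, r=0: 0
p=1, q=1, r=1: 1
Satisfying count = 3

3


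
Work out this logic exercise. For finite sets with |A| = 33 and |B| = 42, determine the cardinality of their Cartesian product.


The Cartesian product A x B contains all ordered pairs (a, b).
|A x B| = |A| * |B| = 33 * 42 = 1386

1386


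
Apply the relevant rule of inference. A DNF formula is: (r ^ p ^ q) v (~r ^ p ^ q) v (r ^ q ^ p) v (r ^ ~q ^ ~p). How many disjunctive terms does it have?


A DNF formula is a disjunction of terms (conjunctions).
Terms are separated by v.
Counting the disjuncts: 4 terms.

4


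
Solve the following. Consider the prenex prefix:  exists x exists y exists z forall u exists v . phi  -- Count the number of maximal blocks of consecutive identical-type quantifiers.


Quantifier-type sequence: E E E A E  (A=forall, E=exists)
Group into maximal same-type runs:
  Ex3 | Ax1 | Ex1
Number of blocks = 3

3


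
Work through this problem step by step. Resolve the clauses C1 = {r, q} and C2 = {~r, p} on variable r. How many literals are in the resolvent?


Remove r from C1 and ~r from C2.
C1 remainder: {q}
C2 remainder: {p}
Union (resolvent): {p, q}
Resolvent has 2 literal(s).

2


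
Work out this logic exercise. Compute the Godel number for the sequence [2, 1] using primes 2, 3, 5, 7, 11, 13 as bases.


Encode each element as an exponent of the corresponding prime:
  2^2 = 4
  3^1 = 3
Product = 4 * 3 = 12

12


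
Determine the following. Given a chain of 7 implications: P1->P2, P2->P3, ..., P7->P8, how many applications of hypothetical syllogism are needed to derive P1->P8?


With 7 implications in a chain connecting 8 propositions:
P1->P2, P2->P3, ..., P7->P8
Steps needed = (number of implications) - 1 = 7 - 1 = 6

6


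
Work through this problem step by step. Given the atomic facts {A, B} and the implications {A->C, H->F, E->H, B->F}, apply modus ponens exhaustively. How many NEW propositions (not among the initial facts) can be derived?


Initial facts: {A, B}
Apply modus ponens to closure:
  A and A->C  =>  C
  B and B->F  =>  F
Final known: {A, B, C, F}
New propositions: {C, F}
Count = 2

2


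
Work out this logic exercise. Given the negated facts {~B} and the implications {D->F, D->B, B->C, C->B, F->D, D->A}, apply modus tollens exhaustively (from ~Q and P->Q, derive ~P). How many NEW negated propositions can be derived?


Initial negated facts: {~B}
Apply modus tollens to closure:
  ~B and D->B  =>  ~D
  ~B and C->B  =>  ~C
  ~D and F->D  =>  ~F
Final negated: {~B, ~C, ~D, ~F}
New negations: {~C, ~D, ~F}
Count = 3

3


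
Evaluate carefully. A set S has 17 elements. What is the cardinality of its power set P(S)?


The power set of a set with n elements has 2^n elements.
|P(S)| = 2^17 = 131072

131072


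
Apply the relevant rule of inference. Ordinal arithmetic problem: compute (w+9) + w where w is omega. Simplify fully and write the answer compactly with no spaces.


Compute (w+9) + w.
Ordinal + is associative but NOT commutative; for finite n>0, n + w = w but w + n stays w+n.
(w+9) + w = w + (9+w) = w + w = w*2 (the finite tail 9 is absorbed by the right w).
Result = w*2

w*2


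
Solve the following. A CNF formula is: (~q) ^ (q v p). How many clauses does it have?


A CNF formula is a conjunction of clauses.
Clauses are separated by ^.
Counting the conjuncts: 2 clauses.

2


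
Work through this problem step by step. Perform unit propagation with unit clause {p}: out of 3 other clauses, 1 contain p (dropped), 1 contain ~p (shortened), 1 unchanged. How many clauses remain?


Satisfied (removed): 1
Shortened (remain): 1
Unchanged (remain): 1
Remaining = 1 + 1 = 2

2


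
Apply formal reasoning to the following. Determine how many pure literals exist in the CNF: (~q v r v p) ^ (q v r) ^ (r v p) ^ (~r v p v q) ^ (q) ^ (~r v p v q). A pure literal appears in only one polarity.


Check each variable for pure literal status:
p: pure positive
q: mixed (not pure)
r: mixed (not pure)
Pure literal count = 1

1


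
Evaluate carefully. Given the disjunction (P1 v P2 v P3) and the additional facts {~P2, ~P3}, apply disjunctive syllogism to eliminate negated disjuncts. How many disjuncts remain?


Original disjuncts (3): P1, P2, P3
Negated (eliminate): ~P2, ~P3
Remaining disjuncts: P1
Count = 3 - 2 = 1

1


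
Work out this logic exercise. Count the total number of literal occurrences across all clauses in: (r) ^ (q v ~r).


Counting literals in each clause:
Clause 1: 1 literal(s)
Clause 2: 2 literal(s)
Total = 3

3


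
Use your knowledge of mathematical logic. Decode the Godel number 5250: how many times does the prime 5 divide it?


Factorize 5250 by dividing by 5 repeatedly.
Division steps: 5 divides 5250 exactly 3 time(s).
Exponent of 5 = 3

3


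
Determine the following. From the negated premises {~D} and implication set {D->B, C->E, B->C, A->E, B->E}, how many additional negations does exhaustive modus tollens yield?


Initial negated facts: {~D}
Apply modus tollens to closure:
  (no implication fires)
Final negated: {~D}
New negations: {(none)}
Count = 0

0


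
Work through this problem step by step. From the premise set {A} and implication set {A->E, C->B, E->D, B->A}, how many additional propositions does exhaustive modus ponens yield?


Initial facts: {A}
Apply modus ponens to closure:
  A and A->E  =>  E
  E and E->D  =>  D
Final known: {A, D, E}
New propositions: {D, E}
Count = 2

2


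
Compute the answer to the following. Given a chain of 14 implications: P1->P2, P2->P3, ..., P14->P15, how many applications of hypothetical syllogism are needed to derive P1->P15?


With 14 implications in a chain connecting 15 propositions:
P1->P2, P2->P3, ..., P14->P15
Steps needed = (number of implications) - 1 = 14 - 1 = 13

13


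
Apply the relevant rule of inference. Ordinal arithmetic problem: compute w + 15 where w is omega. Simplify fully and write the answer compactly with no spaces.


Compute w + 15.
Ordinal + is associative but NOT commutative; for finite n>0, n + w = w but w + n stays w+n.
w + 15 is already in normal form (a successor ordinal beyond w).
Result = w+15

w+15


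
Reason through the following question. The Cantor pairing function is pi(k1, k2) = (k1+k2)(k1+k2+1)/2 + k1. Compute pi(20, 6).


k1 + k2 = 26
(k1+k2)(k1+k2+1)/2 = 26 * 27 / 2 = 351
pi = 351 + 20 = 371

371


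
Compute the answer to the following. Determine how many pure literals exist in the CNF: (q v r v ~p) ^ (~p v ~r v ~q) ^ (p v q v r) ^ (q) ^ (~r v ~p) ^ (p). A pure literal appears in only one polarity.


Check each variable for pure literal status:
p: mixed (not pure)
q: mixed (not pure)
r: mixed (not pure)
Pure literal count = 0

0


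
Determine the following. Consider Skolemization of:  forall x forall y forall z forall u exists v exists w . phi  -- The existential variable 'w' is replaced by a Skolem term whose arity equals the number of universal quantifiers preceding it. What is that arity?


Quantifier prefix: forall x forall y forall z forall u exists v exists w
'w' is existentially quantified at position 6.
Universal variables preceding it: x, y, z, u
Skolem function arity = 4

4


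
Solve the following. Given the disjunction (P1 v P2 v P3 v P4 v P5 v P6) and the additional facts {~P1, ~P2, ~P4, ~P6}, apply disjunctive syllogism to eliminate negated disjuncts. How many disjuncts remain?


Original disjuncts (6): P1, P2, P3, P4, P5, P6
Negated (eliminate): ~P1, ~P2, ~P4, ~P6
Remaining disjuncts: P3, P5
Count = 6 - 4 = 2

2


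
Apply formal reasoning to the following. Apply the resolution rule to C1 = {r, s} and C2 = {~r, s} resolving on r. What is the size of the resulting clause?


Remove r from C1 and ~r from C2.
C1 remainder: {s}
C2 remainder: {s}
Union (resolvent): {s}
Resolvent has 1 literal(s).

1


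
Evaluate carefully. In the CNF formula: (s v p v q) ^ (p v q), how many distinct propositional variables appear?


Identify each variable that appears in the formula.
Variables found: p, q, s
Count = 3

3


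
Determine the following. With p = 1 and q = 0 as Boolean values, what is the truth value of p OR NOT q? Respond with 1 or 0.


p = 1, q = 0
Operation: p OR NOT q
Evaluate: 1 OR NOT 0 = 1

1


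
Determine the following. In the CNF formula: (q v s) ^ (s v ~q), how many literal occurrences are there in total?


Counting literals in each clause:
Clause 1: 2 literal(s)
Clause 2: 2 literal(s)
Total = 4

4


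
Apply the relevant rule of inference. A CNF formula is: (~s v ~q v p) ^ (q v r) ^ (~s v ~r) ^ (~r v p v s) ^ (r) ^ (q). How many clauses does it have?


A CNF formula is a conjunction of clauses.
Clauses are separated by ^.
Counting the conjuncts: 6 clauses.

6


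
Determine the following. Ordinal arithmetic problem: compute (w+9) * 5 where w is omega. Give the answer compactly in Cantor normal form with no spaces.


Compute (w+9) * 5.
Ordinal * is associative and left-distributive over +, but NOT commutative; for finite n>1, n*w = w but w*n stays w*n.
(w+9) * 5 = (w+9) repeated 5 times. Each intermediate +9 is absorbed by the following w; only the last survives: w*5+9.
Result = w*5+9

w*5+9


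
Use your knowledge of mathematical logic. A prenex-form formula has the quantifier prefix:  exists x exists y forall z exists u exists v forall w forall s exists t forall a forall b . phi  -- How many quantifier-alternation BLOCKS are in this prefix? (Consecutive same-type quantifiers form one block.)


Quantifier-type sequence: E E A E E A A E A A  (A=forall, E=exists)
Group into maximal same-type runs:
  Ex2 | Ax1 | Ex2 | Ax2 | Ex1 | Ax2
Number of blocks = 6

6


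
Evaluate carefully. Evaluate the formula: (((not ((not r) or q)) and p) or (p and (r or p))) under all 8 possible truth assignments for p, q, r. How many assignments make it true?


Check all 8 assignments:
p=0, q=0, r=0: 0
p=0, q=0, r=1: 0
p=0, q=1, r=0: 0
p=0, q=1, r=1: 0
p=1, q=0, r=0: 1
p=1, q=0, r=1: 1
p=1, q=1, r=0: 1
p=1, q=1, r=1: 1
Count of True = 4

4


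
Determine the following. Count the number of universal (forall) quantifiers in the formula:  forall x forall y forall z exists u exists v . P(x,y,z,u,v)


Quantifier prefix: forall x forall y forall z exists u exists v
Mark each quantifier type:
  U U U E E
Universal count = 3, Existential count = 2
Asked for universal (forall) quantifiers: 3

3


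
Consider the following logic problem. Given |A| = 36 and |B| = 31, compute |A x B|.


The Cartesian product A x B contains all ordered pairs (a, b).
|A x B| = |A| * |B| = 36 * 31 = 1116

1116


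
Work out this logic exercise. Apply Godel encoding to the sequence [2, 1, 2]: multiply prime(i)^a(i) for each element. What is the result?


Encode each element as an exponent of the corresponding prime:
  2^2 = 4
  3^1 = 3
  5^2 = 25
Product = 4 * 3 * 25 = 300

300


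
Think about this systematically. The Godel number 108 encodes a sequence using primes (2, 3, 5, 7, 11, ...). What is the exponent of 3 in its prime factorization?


Factorize 108 by dividing by 3 repeatedly.
Division steps: 3 divides 108 exactly 3 time(s).
Exponent of 3 = 3

3


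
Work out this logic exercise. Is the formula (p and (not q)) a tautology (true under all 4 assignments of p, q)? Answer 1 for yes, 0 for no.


Check all 4 assignments:
p=0, q=0: 0
p=0, q=1: 0
p=1, q=0: 1
p=1, q=1: 0
Satisfying count = 1/4.
Tautology iff count = 4: no.

0


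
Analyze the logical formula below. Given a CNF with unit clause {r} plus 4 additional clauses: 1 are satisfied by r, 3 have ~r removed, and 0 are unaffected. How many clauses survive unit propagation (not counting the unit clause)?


Satisfied (removed): 1
Shortened (remain): 3
Unchanged (remain): 0
Remaining = 3 + 0 = 3

3


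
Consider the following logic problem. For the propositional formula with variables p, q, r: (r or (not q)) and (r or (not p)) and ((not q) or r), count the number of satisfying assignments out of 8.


Evaluate all 8 assignments for p, q, r:
p=0, q=0, r=0: 1
p=0, q=0, r=1: 1
p=0, q=1, r=0: 0
p=0, q=1, r=1: 1
p=1, q=0, r=0: 0
p=1, q=0, r=1: 1
p=1, q=1, r=0: 0
p=1, q=1, r=1: 1
Satisfying count = 5

5


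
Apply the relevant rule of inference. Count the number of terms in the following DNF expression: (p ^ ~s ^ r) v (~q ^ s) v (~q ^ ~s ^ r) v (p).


A DNF formula is a disjunction of terms (conjunctions).
Terms are separated by v.
Counting the disjuncts: 4 terms.

4


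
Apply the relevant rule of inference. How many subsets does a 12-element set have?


The power set of a set with n elements has 2^n elements.
|P(S)| = 2^12 = 4096

4096


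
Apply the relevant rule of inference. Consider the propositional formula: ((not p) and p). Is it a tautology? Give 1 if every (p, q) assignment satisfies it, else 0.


Check all 4 assignments:
p=0, q=0: 0
p=0, q=1: 0
p=1, q=0: 0
p=1, q=1: 0
Satisfying count = 0/4.
Tautology iff count = 4: no.

0


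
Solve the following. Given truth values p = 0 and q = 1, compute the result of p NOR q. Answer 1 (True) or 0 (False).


p = 0, q = 1
Operation: p NOR q
Evaluate: 0 NOR 1 = 0

0


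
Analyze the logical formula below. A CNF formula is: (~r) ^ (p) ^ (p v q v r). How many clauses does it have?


A CNF formula is a conjunction of clauses.
Clauses are separated by ^.
Counting the conjuncts: 3 clauses.

3


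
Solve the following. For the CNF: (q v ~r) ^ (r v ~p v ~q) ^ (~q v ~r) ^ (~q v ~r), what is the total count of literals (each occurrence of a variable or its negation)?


Counting literals in each clause:
Clause 1: 2 literal(s)
Clause 2: 3 literal(s)
Clause 3: 2 literal(s)
Clause 4: 2 literal(s)
Total = 9

9


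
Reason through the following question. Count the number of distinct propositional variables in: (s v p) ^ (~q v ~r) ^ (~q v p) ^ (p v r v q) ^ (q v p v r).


Identify each variable that appears in the formula.
Variables found: p, q, r, s
Count = 4

4


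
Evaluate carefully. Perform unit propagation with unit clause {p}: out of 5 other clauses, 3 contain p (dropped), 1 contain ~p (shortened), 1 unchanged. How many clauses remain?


Satisfied (removed): 3
Shortened (remain): 1
Unchanged (remain): 1
Remaining = 1 + 1 = 2

2


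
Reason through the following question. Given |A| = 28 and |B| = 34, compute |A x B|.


The Cartesian product A x B contains all ordered pairs (a, b).
|A x B| = |A| * |B| = 28 * 34 = 952

952


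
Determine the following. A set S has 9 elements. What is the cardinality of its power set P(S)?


The power set of a set with n elements has 2^n elements.
|P(S)| = 2^9 = 512

512


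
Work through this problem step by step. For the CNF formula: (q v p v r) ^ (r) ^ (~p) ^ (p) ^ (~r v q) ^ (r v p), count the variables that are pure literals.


Check each variable for pure literal status:
p: mixed (not pure)
q: pure positive
r: mixed (not pure)
Pure literal count = 1

1


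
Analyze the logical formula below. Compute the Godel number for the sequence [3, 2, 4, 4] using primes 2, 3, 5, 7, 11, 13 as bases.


Encode each element as an exponent of the corresponding prime:
  2^3 = 8
  3^2 = 9
  5^4 = 625
  7^4 = 2401
Product = 8 * 9 * 625 * 2401 = 108045000

108045000


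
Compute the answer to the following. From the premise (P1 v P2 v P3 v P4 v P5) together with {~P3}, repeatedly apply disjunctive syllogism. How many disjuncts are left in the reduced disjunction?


Original disjuncts (5): P1, P2, P3, P4, P5
Negated (eliminate): ~P3
Remaining disjuncts: P1, P2, P4, P5
Count = 5 - 1 = 4

4


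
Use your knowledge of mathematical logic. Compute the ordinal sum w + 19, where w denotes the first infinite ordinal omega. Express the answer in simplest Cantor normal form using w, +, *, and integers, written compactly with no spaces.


Compute w + 19.
Ordinal + is associative but NOT commutative; for finite n>0, n + w = w but w + n stays w+n.
w + 19 is already in normal form (a successor ordinal beyond w).
Result = w+19

w+19


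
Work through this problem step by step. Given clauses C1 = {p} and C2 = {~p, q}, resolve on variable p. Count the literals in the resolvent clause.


Remove p from C1 and ~p from C2.
C1 remainder: {}
C2 remainder: {q}
Union (resolvent): {q}
Resolvent has 1 literal(s).

1


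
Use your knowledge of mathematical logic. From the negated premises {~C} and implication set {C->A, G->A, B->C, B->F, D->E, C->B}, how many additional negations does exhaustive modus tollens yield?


Initial negated facts: {~C}
Apply modus tollens to closure:
  ~C and B->C  =>  ~B
Final negated: {~B, ~C}
New negations: {~B}
Count = 1

1


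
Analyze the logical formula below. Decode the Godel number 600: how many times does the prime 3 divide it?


Factorize 600 by dividing by 3 repeatedly.
Division steps: 3 divides 600 exactly 1 time(s).
Exponent of 3 = 1

1


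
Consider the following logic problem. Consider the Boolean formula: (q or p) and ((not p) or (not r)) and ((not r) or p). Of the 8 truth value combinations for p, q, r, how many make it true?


Evaluate all 8 assignments for p, q, r:
p=0, q=0, r=0: 0
p=0, q=0, r=1: 0
p=0, q=1, r=0: 1
p=0, q=1, r=1: 0
p=1, q=0, r=0: 1
p=1, q=0, r=1: 0
p=1, q=1, r=0: 1
p=1, q=1, r=1: 0
Satisfying count = 3

3


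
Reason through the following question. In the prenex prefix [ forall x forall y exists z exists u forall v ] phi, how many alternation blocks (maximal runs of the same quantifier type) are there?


Quantifier-type sequence: A A E E A  (A=forall, E=exists)
Group into maximal same-type runs:
  Ax2 | Ex2 | Ax1
Number of blocks = 3

3


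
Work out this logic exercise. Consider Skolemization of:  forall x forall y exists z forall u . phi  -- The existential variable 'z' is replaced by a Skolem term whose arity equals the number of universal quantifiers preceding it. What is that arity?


Quantifier prefix: forall x forall y exists z forall u
'z' is existentially quantified at position 3.
Universal variables preceding it: x, y
Skolem function arity = 2

2


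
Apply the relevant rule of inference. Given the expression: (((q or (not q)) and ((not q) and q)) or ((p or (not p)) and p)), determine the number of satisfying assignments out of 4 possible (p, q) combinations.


Check all 4 assignments:
p=0, q=0: 0
p=0, q=1: 0
p=1, q=0: 1
p=1, q=1: 1
Count of True = 2

2


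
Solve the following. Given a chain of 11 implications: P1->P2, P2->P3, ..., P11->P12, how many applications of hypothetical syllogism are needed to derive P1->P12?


With 11 implications in a chain connecting 12 propositions:
P1->P2, P2->P3, ..., P11->P12
Steps needed = (number of implications) - 1 = 11 - 1 = 10

10


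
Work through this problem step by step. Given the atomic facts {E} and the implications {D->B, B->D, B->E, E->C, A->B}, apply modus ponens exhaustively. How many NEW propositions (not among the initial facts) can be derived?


Initial facts: {E}
Apply modus ponens to closure:
  E and E->C  =>  C
Final known: {C, E}
New propositions: {C}
Count = 1

1


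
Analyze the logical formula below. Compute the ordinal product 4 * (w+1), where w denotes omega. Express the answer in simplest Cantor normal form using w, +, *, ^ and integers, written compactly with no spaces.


Compute 4 * (w+1).
Ordinal * is associative and left-distributive over +, but NOT commutative; for finite n>1, n*w = w but w*n stays w*n.
By left-distributivity: 4 * (w+1) = 4*w + 4*1 = w + 4 = w+4.
Result = w+4

w+4


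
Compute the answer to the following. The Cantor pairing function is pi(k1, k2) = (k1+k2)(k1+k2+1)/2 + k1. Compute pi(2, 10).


k1 + k2 = 12
(k1+k2)(k1+k2+1)/2 = 12 * 13 / 2 = 78
pi = 78 + 2 = 80

80


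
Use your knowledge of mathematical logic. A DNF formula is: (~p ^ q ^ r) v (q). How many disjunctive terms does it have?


A DNF formula is a disjunction of terms (conjunctions).
Terms are separated by v.
Counting the disjuncts: 2 terms.

2


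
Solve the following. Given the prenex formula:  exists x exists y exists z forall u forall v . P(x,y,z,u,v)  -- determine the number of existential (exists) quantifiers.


Quantifier prefix: exists x exists y exists z forall u forall v
Mark each quantifier type:
  E E E U U
Universal count = 2, Existential count = 3
Asked for existential (exists) quantifiers: 3

3


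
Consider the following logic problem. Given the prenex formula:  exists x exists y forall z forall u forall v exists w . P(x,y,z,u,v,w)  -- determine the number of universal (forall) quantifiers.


Quantifier prefix: exists x exists y forall z forall u forall v exists w
Mark each quantifier type:
  E E U U U E
Universal count = 3, Existential count = 3
Asked for universal (forall) quantifiers: 3

3


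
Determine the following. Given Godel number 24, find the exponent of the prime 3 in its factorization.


Factorize 24 by dividing by 3 repeatedly.
Division steps: 3 divides 24 exactly 1 time(s).
Exponent of 3 = 1

1


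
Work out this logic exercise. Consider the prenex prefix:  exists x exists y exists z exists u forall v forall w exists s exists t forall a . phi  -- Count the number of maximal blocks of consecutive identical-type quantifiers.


Quantifier-type sequence: E E E E A A E E A  (A=forall, E=exists)
Group into maximal same-type runs:
  Ex4 | Ax2 | Ex2 | Ax1
Number of blocks = 4

4


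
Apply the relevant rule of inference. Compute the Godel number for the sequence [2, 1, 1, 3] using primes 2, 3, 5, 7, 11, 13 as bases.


Encode each element as an exponent of the corresponding prime:
  2^2 = 4
  3^1 = 3
  5^1 = 5
  7^3 = 343
Product = 4 * 3 * 5 * 343 = 20580

20580


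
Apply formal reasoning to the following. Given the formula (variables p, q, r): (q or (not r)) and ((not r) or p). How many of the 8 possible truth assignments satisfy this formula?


Evaluate all 8 assignments for p, q, r:
p=0, q=0, r=0: 1
p=0, q=0, r=1: 0
p=0, q=1, r=0: 1
p=0, q=1, r=1: 0
p=1, q=0, r=0: 1
p=1, q=0, r=1: 0
p=1, q=1, r=0: 1
p=1, q=1, r=1: 1
Satisfying count = 5

5


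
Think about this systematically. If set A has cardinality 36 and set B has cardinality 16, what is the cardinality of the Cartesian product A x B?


The Cartesian product A x B contains all ordered pairs (a, b).
|A x B| = |A| * |B| = 36 * 16 = 576

576


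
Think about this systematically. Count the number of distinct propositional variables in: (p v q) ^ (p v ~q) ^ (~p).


Identify each variable that appears in the formula.
Variables found: p, q
Count = 2

2


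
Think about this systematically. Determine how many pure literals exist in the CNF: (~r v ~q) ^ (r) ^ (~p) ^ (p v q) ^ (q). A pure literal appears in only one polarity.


Check each variable for pure literal status:
p: mixed (not pure)
q: mixed (not pure)
r: mixed (not pure)
Pure literal count = 0

0


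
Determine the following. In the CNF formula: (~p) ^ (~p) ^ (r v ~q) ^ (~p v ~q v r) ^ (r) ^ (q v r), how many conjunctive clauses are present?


A CNF formula is a conjunction of clauses.
Clauses are separated by ^.
Counting the conjuncts: 6 clauses.

6


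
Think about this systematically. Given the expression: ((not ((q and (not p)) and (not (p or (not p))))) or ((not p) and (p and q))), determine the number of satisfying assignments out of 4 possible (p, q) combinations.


Check all 4 assignments:
p=0, q=0: 1
p=0, q=1: 1
p=1, q=0: 1
p=1, q=1: 1
Count of True = 4

4


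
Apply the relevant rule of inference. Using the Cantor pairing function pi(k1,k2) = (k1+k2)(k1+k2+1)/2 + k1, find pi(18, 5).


k1 + k2 = 23
(k1+k2)(k1+k2+1)/2 = 23 * 24 / 2 = 276
pi = 276 + 18 = 294

294


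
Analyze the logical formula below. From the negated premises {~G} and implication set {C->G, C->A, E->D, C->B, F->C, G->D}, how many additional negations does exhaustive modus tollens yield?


Initial negated facts: {~G}
Apply modus tollens to closure:
  ~G and C->G  =>  ~C
  ~C and F->C  =>  ~F
Final negated: {~C, ~F, ~G}
New negations: {~C, ~F}
Count = 2

2


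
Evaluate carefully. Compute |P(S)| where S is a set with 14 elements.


The power set of a set with n elements has 2^n elements.
|P(S)| = 2^14 = 16384

16384


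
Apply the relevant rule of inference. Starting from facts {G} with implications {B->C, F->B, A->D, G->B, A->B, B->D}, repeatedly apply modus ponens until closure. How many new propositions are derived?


Initial facts: {G}
Apply modus ponens to closure:
  G and G->B  =>  B
  B and B->D  =>  D
  B and B->C  =>  C
Final known: {B, C, D, G}
New propositions: {B, C, D}
Count = 3

3


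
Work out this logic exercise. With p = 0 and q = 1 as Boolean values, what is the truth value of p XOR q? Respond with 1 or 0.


p = 0, q = 1
Operation: p XOR q
Evaluate: 0 XOR 1 = 1

1


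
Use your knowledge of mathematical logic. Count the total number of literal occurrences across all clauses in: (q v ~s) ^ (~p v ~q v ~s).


Counting literals in each clause:
Clause 1: 2 literal(s)
Clause 2: 3 literal(s)
Total = 5

5


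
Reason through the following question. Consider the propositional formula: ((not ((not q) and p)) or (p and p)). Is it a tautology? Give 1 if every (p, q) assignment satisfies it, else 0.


Check all 4 assignments:
p=0, q=0: 1
p=0, q=1: 1
p=1, q=0: 1
p=1, q=1: 1
Satisfying count = 4/4.
Tautology iff count = 4: yes.

1


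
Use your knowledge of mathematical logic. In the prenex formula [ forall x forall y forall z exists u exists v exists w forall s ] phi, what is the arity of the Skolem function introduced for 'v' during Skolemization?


Quantifier prefix: forall x forall y forall z exists u exists v exists w forall s
'v' is existentially quantified at position 5.
Universal variables preceding it: x, y, z
Skolem function arity = 3

3


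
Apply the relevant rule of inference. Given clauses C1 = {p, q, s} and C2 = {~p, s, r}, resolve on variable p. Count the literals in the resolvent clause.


Remove p from C1 and ~p from C2.
C1 remainder: {q, s}
C2 remainder: {s, r}
Union (resolvent): {q, r, s}
Resolvent has 3 literal(s).

3


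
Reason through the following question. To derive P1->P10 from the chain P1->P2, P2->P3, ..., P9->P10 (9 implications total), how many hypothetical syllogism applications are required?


With 9 implications in a chain connecting 10 propositions:
P1->P2, P2->P3, ..., P9->P10
Steps needed = (number of implications) - 1 = 9 - 1 = 8

8


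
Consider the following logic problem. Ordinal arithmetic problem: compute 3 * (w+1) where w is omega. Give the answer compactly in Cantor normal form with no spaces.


Compute 3 * (w+1).
Ordinal * is associative and left-distributive over +, but NOT commutative; for finite n>1, n*w = w but w*n stays w*n.
By left-distributivity: 3 * (w+1) = 3*w + 3*1 = w + 3 = w+3.
Result = w+3

w+3


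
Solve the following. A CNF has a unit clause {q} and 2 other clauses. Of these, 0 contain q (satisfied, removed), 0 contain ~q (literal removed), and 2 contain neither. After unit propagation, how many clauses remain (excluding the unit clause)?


Satisfied (removed): 0
Shortened (remain): 0
Unchanged (remain): 2
Remaining = 0 + 2 = 2

2


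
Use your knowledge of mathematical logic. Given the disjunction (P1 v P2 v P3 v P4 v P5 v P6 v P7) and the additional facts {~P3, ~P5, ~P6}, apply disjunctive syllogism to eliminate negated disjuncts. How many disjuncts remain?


Original disjuncts (7): P1, P2, P3, P4, P5, P6, P7
Negated (eliminate): ~P3, ~P5, ~P6
Remaining disjuncts: P1, P2, P4, P7
Count = 7 - 3 = 4

4


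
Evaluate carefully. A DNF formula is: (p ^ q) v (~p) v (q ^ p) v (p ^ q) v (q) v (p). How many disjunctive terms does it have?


A DNF formula is a disjunction of terms (conjunctions).
Terms are separated by v.
Counting the disjuncts: 6 terms.

6


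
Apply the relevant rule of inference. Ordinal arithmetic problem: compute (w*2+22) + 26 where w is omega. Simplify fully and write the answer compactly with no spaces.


Compute (w*2+22) + 26.
Ordinal + is associative but NOT commutative; for finite n>0, n + w = w but w + n stays w+n.
By associativity: (w*2+22) + 26 = w*2 + (22+26) = w*2+48.
Result = w*2+48

w*2+48


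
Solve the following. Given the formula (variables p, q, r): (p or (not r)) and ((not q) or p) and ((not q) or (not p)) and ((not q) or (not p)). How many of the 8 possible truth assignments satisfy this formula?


Evaluate all 8 assignments for p, q, r:
p=0, q=0, r=0: 1
p=0, q=0, r=1: 0
p=0, q=1, r=0: 0
p=0, q=1, r=1: 0
p=1, q=0, r=0: 1
p=1, q=0, r=1: 1
p=1, q=1, r=0: 0
p=1, q=1, r=1: 0
Satisfying count = 3

3


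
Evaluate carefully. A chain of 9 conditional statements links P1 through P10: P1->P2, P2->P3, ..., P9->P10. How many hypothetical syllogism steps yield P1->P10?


With 9 implications in a chain connecting 10 propositions:
P1->P2, P2->P3, ..., P9->P10
Steps needed = (number of implications) - 1 = 9 - 1 = 8

8


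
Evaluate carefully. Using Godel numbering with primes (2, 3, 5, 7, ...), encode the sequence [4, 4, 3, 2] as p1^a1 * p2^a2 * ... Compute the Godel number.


Encode each element as an exponent of the corresponding prime:
  2^4 = 16
  3^4 = 81
  5^3 = 125
  7^2 = 49
Product = 16 * 81 * 125 * 49 = 7938000

7938000


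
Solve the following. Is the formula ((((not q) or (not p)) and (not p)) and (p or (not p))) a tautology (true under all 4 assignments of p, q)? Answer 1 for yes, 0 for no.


Check all 4 assignments:
p=0, q=0: 1
p=0, q=1: 1
p=1, q=0: 0
p=1, q=1: 0
Satisfying count = 2/4.
Tautology iff count = 4: no.

0


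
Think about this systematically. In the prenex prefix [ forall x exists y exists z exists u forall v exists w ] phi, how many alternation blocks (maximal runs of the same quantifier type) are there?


Quantifier-type sequence: A E E E A E  (A=forall, E=exists)
Group into maximal same-type runs:
  Ax1 | Ex3 | Ax1 | Ex1
Number of blocks = 4

4


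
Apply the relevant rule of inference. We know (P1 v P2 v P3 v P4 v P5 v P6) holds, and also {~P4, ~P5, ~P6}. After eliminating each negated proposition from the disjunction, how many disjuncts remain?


Original disjuncts (6): P1, P2, P3, P4, P5, P6
Negated (eliminate): ~P4, ~P5, ~P6
Remaining disjuncts: P1, P2, P3
Count = 6 - 3 = 3

3


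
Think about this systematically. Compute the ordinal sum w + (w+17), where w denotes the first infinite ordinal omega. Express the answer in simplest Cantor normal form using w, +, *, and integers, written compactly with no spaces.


Compute w + (w+17).
Ordinal + is associative but NOT commutative; for finite n>0, n + w = w but w + n stays w+n.
w + (w+17) = (w+w) + 17 = w*2+17.
Result = w*2+17

w*2+17


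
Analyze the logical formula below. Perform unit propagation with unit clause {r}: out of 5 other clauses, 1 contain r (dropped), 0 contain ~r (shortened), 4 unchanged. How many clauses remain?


Satisfied (removed): 1
Shortened (remain): 0
Unchanged (remain): 4
Remaining = 0 + 4 = 4

4


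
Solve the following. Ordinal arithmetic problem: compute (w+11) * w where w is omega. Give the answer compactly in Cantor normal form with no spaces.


Compute (w+11) * w.
Ordinal * is associative and left-distributive over +, but NOT commutative; for finite n>1, n*w = w but w*n stays w*n.
(w+11) * w = sup{(w+11)*k : k<w} = sup{w*k+11} = w^2 (the +11 tail is absorbed in the limit).
Result = w^2

w^2


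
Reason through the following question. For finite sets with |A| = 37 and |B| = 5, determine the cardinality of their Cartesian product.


The Cartesian product A x B contains all ordered pairs (a, b).
|A x B| = |A| * |B| = 37 * 5 = 185

185


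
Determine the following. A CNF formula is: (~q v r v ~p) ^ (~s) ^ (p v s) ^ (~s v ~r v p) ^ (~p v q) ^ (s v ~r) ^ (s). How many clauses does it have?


A CNF formula is a conjunction of clauses.
Clauses are separated by ^.
Counting the conjuncts: 7 clauses.

7


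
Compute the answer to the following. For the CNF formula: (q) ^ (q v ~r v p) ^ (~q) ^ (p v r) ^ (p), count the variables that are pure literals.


Check each variable for pure literal status:
p: pure positive
q: mixed (not pure)
r: mixed (not pure)
Pure literal count = 1

1


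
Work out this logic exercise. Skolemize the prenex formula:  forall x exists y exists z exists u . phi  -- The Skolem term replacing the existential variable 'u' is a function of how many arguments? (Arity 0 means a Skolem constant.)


Quantifier prefix: forall x exists y exists z exists u
'u' is existentially quantified at position 4.
Universal variables preceding it: x
Skolem function arity = 1

1


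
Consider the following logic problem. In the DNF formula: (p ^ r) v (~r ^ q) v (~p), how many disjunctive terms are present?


A DNF formula is a disjunction of terms (conjunctions).
Terms are separated by v.
Counting the disjuncts: 3 terms.

3


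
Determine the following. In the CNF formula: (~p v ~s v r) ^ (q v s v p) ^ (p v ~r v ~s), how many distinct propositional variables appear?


Identify each variable that appears in the formula.
Variables found: p, q, r, s
Count = 4

4
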